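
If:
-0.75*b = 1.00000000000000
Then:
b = -1.33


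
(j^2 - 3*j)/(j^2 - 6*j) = (j - 3)/(j - 6)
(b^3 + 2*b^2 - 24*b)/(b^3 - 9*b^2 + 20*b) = (b + 6)/(b - 5)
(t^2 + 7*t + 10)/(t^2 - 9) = (t^2 + 7*t + 10)/(t^2 - 9)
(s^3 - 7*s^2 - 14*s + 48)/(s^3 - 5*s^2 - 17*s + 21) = (s^2 - 10*s + 16)/(s^2 - 8*s + 7)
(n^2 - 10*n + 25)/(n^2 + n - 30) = (n - 5)/(n + 6)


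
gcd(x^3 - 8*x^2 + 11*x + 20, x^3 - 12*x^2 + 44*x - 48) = x - 4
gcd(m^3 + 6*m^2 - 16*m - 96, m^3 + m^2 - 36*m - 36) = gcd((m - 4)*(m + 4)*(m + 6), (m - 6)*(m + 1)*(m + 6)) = m + 6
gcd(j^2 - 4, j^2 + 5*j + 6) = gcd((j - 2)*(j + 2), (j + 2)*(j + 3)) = j + 2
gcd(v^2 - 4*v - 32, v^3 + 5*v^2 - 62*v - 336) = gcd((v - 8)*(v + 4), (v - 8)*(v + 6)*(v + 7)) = v - 8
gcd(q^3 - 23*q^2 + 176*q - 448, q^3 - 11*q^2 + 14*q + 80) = q - 8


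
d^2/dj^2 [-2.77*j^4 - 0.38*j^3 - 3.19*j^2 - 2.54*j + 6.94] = -33.24*j^2 - 2.28*j - 6.38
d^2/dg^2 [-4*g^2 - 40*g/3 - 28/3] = -8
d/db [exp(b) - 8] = exp(b)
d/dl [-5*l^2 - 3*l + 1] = -10*l - 3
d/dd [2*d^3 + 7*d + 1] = 6*d^2 + 7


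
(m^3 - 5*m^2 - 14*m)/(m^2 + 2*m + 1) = m*(m^2 - 5*m - 14)/(m^2 + 2*m + 1)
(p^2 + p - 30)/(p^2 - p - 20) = (p + 6)/(p + 4)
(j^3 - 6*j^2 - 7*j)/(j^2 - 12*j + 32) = j*(j^2 - 6*j - 7)/(j^2 - 12*j + 32)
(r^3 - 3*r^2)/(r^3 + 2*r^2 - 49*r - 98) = r^2*(r - 3)/(r^3 + 2*r^2 - 49*r - 98)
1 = 1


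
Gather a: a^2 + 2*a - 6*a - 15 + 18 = a^2 - 4*a + 3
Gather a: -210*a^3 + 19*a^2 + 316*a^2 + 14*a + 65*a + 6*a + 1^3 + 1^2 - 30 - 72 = -210*a^3 + 335*a^2 + 85*a - 100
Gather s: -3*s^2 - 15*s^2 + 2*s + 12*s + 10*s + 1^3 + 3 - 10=-18*s^2 + 24*s - 6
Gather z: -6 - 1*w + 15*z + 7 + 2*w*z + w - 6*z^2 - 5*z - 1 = -6*z^2 + z*(2*w + 10)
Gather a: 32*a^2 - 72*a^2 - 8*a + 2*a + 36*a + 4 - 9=-40*a^2 + 30*a - 5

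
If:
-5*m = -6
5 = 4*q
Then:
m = 6/5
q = 5/4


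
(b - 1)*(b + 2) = b^2 + b - 2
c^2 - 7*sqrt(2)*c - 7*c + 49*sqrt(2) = (c - 7)*(c - 7*sqrt(2))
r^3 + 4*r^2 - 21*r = r*(r - 3)*(r + 7)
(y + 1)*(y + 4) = y^2 + 5*y + 4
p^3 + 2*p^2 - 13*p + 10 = (p - 2)*(p - 1)*(p + 5)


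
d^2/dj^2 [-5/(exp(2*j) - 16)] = 20*(-exp(2*j) - 16)*exp(2*j)/(exp(2*j) - 16)^3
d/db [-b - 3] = -1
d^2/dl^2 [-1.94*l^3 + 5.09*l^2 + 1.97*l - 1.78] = 10.18 - 11.64*l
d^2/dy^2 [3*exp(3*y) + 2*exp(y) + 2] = (27*exp(2*y) + 2)*exp(y)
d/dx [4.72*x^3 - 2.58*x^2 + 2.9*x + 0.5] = 14.16*x^2 - 5.16*x + 2.9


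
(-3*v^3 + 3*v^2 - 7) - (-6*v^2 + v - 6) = -3*v^3 + 9*v^2 - v - 1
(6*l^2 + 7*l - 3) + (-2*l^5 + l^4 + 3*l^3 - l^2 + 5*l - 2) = -2*l^5 + l^4 + 3*l^3 + 5*l^2 + 12*l - 5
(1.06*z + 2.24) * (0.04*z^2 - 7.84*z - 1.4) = 0.0424*z^3 - 8.2208*z^2 - 19.0456*z - 3.136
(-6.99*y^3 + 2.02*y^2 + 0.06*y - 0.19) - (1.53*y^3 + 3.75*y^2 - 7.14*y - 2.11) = -8.52*y^3 - 1.73*y^2 + 7.2*y + 1.92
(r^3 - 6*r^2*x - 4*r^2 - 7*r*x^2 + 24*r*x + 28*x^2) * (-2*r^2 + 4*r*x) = -2*r^5 + 16*r^4*x + 8*r^4 - 10*r^3*x^2 - 64*r^3*x - 28*r^2*x^3 + 40*r^2*x^2 + 112*r*x^3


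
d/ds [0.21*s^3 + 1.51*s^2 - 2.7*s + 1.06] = 0.63*s^2 + 3.02*s - 2.7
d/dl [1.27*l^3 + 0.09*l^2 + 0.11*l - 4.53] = 3.81*l^2 + 0.18*l + 0.11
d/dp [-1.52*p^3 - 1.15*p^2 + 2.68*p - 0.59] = -4.56*p^2 - 2.3*p + 2.68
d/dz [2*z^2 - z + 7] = 4*z - 1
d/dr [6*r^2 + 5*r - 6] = 12*r + 5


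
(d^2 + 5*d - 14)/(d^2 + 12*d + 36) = (d^2 + 5*d - 14)/(d^2 + 12*d + 36)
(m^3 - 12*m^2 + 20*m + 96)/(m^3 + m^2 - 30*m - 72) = (m^2 - 6*m - 16)/(m^2 + 7*m + 12)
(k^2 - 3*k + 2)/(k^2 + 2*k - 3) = (k - 2)/(k + 3)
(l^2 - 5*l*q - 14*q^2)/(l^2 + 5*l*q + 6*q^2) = (l - 7*q)/(l + 3*q)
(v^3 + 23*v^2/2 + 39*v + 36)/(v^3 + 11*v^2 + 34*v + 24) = (v + 3/2)/(v + 1)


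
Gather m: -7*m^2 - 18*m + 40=-7*m^2 - 18*m + 40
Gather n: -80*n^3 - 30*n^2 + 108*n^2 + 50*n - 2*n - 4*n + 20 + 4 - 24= -80*n^3 + 78*n^2 + 44*n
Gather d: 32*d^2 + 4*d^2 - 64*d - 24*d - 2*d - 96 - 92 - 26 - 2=36*d^2 - 90*d - 216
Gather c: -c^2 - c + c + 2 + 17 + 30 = 49 - c^2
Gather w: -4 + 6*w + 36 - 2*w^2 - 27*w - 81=-2*w^2 - 21*w - 49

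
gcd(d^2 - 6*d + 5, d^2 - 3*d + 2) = d - 1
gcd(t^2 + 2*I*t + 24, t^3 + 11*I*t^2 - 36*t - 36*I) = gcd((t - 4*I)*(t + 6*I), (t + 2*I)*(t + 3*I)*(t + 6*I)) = t + 6*I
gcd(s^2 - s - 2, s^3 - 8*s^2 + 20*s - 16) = s - 2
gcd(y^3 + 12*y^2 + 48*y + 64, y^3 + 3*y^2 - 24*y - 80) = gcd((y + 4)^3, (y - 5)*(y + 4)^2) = y^2 + 8*y + 16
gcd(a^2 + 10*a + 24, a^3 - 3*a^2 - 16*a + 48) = a + 4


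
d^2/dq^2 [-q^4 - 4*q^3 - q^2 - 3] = -12*q^2 - 24*q - 2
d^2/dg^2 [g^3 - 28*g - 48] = 6*g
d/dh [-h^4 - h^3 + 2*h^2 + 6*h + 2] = -4*h^3 - 3*h^2 + 4*h + 6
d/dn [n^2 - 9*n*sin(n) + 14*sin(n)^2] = -9*n*cos(n) + 2*n - 9*sin(n) + 14*sin(2*n)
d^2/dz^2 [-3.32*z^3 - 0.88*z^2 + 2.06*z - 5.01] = -19.92*z - 1.76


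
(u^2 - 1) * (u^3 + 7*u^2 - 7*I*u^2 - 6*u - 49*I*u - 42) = u^5 + 7*u^4 - 7*I*u^4 - 7*u^3 - 49*I*u^3 - 49*u^2 + 7*I*u^2 + 6*u + 49*I*u + 42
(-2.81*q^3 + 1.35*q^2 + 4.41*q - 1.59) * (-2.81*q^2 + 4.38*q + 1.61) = 7.8961*q^5 - 16.1013*q^4 - 11.0032*q^3 + 25.9572*q^2 + 0.1359*q - 2.5599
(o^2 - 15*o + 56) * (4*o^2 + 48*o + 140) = 4*o^4 - 12*o^3 - 356*o^2 + 588*o + 7840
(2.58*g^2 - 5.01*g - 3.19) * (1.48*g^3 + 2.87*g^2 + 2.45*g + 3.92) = 3.8184*g^5 - 0.0101999999999993*g^4 - 12.7789*g^3 - 11.3162*g^2 - 27.4547*g - 12.5048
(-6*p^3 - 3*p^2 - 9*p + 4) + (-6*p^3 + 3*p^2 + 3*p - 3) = -12*p^3 - 6*p + 1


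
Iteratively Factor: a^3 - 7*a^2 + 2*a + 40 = (a + 2)*(a^2 - 9*a + 20) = (a - 4)*(a + 2)*(a - 5)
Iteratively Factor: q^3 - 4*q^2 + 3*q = (q - 3)*(q^2 - q) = (q - 3)*(q - 1)*(q)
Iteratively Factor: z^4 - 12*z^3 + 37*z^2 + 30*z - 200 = (z + 2)*(z^3 - 14*z^2 + 65*z - 100) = (z - 5)*(z + 2)*(z^2 - 9*z + 20) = (z - 5)*(z - 4)*(z + 2)*(z - 5)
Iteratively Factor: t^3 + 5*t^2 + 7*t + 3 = (t + 1)*(t^2 + 4*t + 3) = (t + 1)*(t + 3)*(t + 1)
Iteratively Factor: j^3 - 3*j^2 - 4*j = (j)*(j^2 - 3*j - 4) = j*(j + 1)*(j - 4)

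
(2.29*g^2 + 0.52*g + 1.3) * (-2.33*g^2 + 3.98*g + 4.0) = -5.3357*g^4 + 7.9026*g^3 + 8.2006*g^2 + 7.254*g + 5.2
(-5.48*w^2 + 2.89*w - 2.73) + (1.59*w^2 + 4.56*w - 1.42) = -3.89*w^2 + 7.45*w - 4.15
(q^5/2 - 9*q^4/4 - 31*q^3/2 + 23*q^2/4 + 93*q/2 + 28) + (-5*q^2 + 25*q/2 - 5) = q^5/2 - 9*q^4/4 - 31*q^3/2 + 3*q^2/4 + 59*q + 23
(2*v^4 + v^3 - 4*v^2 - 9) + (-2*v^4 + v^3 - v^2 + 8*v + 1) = 2*v^3 - 5*v^2 + 8*v - 8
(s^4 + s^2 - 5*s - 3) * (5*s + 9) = 5*s^5 + 9*s^4 + 5*s^3 - 16*s^2 - 60*s - 27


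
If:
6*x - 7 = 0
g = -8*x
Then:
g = -28/3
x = 7/6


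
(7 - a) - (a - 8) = 15 - 2*a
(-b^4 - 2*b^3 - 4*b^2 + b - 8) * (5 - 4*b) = 4*b^5 + 3*b^4 + 6*b^3 - 24*b^2 + 37*b - 40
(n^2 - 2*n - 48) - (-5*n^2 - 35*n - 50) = 6*n^2 + 33*n + 2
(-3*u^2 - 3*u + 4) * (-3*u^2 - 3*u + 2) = 9*u^4 + 18*u^3 - 9*u^2 - 18*u + 8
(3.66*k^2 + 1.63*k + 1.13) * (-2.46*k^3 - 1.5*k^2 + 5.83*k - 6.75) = -9.0036*k^5 - 9.4998*k^4 + 16.113*k^3 - 16.8971*k^2 - 4.4146*k - 7.6275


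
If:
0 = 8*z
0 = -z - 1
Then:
No Solution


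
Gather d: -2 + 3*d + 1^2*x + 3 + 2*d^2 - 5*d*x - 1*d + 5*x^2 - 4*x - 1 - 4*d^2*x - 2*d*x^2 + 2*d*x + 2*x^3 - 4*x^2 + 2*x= d^2*(2 - 4*x) + d*(-2*x^2 - 3*x + 2) + 2*x^3 + x^2 - x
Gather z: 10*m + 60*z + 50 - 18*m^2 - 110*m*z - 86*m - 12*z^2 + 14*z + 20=-18*m^2 - 76*m - 12*z^2 + z*(74 - 110*m) + 70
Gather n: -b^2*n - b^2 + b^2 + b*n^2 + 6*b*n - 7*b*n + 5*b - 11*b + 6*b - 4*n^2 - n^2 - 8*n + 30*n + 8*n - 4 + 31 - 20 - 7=n^2*(b - 5) + n*(-b^2 - b + 30)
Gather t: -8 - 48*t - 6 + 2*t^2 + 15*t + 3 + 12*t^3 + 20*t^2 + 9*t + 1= 12*t^3 + 22*t^2 - 24*t - 10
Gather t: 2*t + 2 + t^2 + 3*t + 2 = t^2 + 5*t + 4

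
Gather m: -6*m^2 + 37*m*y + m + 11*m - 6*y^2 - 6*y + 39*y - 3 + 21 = -6*m^2 + m*(37*y + 12) - 6*y^2 + 33*y + 18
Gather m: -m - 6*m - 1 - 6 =-7*m - 7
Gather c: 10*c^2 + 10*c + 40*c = 10*c^2 + 50*c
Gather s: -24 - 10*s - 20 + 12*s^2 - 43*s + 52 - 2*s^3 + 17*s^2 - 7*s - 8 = -2*s^3 + 29*s^2 - 60*s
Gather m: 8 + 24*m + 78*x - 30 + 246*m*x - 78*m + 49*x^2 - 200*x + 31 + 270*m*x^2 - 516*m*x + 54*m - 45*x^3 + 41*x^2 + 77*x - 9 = m*(270*x^2 - 270*x) - 45*x^3 + 90*x^2 - 45*x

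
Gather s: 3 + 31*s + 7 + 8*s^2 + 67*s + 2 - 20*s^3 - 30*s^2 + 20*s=-20*s^3 - 22*s^2 + 118*s + 12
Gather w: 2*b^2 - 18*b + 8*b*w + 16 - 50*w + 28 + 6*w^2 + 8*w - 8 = 2*b^2 - 18*b + 6*w^2 + w*(8*b - 42) + 36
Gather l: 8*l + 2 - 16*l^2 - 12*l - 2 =-16*l^2 - 4*l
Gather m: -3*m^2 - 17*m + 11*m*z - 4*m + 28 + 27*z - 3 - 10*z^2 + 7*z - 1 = -3*m^2 + m*(11*z - 21) - 10*z^2 + 34*z + 24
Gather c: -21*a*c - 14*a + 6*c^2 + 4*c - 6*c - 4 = -14*a + 6*c^2 + c*(-21*a - 2) - 4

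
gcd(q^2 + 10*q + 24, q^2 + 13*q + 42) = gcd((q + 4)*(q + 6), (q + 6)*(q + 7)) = q + 6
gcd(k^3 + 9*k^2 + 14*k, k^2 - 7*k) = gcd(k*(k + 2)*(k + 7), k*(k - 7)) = k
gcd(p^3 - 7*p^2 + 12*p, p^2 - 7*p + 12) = p^2 - 7*p + 12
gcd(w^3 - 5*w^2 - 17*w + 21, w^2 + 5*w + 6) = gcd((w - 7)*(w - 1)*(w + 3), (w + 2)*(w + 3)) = w + 3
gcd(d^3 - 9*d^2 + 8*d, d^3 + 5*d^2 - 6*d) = d^2 - d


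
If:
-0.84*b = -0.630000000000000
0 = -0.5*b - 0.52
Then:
No Solution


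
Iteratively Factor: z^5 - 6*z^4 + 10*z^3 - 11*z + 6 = (z - 2)*(z^4 - 4*z^3 + 2*z^2 + 4*z - 3) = (z - 2)*(z + 1)*(z^3 - 5*z^2 + 7*z - 3) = (z - 3)*(z - 2)*(z + 1)*(z^2 - 2*z + 1) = (z - 3)*(z - 2)*(z - 1)*(z + 1)*(z - 1)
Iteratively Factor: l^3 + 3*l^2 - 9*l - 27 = (l + 3)*(l^2 - 9) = (l - 3)*(l + 3)*(l + 3)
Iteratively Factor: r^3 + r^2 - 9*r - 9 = (r + 1)*(r^2 - 9) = (r - 3)*(r + 1)*(r + 3)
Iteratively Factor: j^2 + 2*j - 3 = (j + 3)*(j - 1)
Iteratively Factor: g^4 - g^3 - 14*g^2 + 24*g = (g - 2)*(g^3 + g^2 - 12*g) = (g - 3)*(g - 2)*(g^2 + 4*g) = (g - 3)*(g - 2)*(g + 4)*(g)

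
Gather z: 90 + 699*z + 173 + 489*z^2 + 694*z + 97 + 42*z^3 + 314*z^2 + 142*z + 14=42*z^3 + 803*z^2 + 1535*z + 374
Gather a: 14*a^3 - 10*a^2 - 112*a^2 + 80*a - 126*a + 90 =14*a^3 - 122*a^2 - 46*a + 90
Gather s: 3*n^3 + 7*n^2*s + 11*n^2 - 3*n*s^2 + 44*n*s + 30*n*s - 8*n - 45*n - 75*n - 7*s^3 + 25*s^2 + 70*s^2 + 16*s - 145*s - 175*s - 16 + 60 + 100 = 3*n^3 + 11*n^2 - 128*n - 7*s^3 + s^2*(95 - 3*n) + s*(7*n^2 + 74*n - 304) + 144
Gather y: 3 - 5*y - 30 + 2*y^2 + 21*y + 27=2*y^2 + 16*y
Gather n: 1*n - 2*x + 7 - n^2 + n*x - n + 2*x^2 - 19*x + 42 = -n^2 + n*x + 2*x^2 - 21*x + 49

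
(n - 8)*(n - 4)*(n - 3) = n^3 - 15*n^2 + 68*n - 96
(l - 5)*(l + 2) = l^2 - 3*l - 10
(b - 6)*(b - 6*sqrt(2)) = b^2 - 6*sqrt(2)*b - 6*b + 36*sqrt(2)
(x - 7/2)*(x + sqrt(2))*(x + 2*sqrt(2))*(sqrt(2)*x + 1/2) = sqrt(2)*x^4 - 7*sqrt(2)*x^3/2 + 13*x^3/2 - 91*x^2/4 + 11*sqrt(2)*x^2/2 - 77*sqrt(2)*x/4 + 2*x - 7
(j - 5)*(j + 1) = j^2 - 4*j - 5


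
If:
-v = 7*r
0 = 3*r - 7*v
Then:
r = 0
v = 0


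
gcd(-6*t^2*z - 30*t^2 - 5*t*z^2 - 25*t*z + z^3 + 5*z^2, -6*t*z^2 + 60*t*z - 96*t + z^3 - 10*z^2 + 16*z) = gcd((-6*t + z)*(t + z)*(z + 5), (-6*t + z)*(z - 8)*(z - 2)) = -6*t + z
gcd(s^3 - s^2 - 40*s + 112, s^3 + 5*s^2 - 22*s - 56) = s^2 + 3*s - 28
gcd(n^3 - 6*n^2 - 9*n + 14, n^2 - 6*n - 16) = n + 2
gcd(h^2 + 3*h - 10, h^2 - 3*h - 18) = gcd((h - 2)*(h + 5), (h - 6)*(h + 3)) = 1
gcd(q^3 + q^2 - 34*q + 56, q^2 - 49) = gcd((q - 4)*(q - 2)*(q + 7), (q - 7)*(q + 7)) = q + 7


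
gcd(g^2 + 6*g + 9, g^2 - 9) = g + 3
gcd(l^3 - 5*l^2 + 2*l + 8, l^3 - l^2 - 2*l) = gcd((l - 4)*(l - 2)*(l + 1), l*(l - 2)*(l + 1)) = l^2 - l - 2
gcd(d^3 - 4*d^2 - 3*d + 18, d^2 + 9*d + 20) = 1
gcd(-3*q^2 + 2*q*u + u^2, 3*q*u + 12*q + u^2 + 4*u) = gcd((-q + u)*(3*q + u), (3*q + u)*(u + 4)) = 3*q + u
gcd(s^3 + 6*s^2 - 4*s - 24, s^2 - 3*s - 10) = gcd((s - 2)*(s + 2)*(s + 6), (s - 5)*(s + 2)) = s + 2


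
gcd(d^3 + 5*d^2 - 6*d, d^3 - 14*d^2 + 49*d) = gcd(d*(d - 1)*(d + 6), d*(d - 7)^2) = d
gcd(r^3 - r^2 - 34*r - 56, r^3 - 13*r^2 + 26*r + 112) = r^2 - 5*r - 14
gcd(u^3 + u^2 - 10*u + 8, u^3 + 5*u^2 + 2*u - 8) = u^2 + 3*u - 4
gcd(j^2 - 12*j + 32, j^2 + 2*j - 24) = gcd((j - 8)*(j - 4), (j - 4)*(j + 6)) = j - 4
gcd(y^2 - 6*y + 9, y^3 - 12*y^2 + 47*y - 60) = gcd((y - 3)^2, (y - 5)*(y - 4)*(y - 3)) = y - 3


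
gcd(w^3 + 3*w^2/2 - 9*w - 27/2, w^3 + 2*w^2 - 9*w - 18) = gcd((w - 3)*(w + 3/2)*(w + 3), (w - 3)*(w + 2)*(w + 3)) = w^2 - 9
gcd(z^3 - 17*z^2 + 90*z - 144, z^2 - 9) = z - 3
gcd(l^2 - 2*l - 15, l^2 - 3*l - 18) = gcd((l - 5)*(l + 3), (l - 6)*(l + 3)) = l + 3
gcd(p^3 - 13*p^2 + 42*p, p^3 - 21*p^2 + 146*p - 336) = p^2 - 13*p + 42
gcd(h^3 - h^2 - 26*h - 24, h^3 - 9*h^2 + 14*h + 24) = h^2 - 5*h - 6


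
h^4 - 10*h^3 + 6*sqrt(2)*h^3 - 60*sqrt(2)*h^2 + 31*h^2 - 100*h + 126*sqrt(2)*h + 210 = (h - 7)*(h - 3)*(h + sqrt(2))*(h + 5*sqrt(2))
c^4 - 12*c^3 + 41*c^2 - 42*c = c*(c - 7)*(c - 3)*(c - 2)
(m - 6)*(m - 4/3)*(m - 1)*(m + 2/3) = m^4 - 23*m^3/3 + 88*m^2/9 + 20*m/9 - 16/3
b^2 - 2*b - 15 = (b - 5)*(b + 3)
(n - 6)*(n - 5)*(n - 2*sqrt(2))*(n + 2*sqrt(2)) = n^4 - 11*n^3 + 22*n^2 + 88*n - 240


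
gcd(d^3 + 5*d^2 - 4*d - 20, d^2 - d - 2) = d - 2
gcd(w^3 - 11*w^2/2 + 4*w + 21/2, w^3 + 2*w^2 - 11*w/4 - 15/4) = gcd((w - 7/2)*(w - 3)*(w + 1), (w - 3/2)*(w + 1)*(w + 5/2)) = w + 1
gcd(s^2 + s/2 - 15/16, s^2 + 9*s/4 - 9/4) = s - 3/4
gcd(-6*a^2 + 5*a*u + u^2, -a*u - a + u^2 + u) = -a + u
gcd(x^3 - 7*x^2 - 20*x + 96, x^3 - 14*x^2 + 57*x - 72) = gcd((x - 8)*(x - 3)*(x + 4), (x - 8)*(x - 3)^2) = x^2 - 11*x + 24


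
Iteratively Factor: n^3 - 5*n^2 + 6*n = (n - 2)*(n^2 - 3*n) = (n - 3)*(n - 2)*(n)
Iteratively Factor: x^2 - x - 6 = (x + 2)*(x - 3)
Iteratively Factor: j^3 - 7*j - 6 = (j + 1)*(j^2 - j - 6) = (j - 3)*(j + 1)*(j + 2)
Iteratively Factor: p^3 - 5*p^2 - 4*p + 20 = (p - 5)*(p^2 - 4) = (p - 5)*(p - 2)*(p + 2)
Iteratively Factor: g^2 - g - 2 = (g + 1)*(g - 2)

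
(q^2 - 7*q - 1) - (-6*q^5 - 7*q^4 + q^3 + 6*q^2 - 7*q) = 6*q^5 + 7*q^4 - q^3 - 5*q^2 - 1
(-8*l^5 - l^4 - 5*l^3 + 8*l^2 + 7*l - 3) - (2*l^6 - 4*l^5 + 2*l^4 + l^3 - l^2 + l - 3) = -2*l^6 - 4*l^5 - 3*l^4 - 6*l^3 + 9*l^2 + 6*l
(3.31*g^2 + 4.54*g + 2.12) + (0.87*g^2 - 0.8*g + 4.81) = 4.18*g^2 + 3.74*g + 6.93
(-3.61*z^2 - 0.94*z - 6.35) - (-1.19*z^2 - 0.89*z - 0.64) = -2.42*z^2 - 0.0499999999999999*z - 5.71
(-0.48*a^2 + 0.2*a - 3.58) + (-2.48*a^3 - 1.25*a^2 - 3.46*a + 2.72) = -2.48*a^3 - 1.73*a^2 - 3.26*a - 0.86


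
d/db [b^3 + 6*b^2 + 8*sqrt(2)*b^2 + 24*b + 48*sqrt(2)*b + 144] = 3*b^2 + 12*b + 16*sqrt(2)*b + 24 + 48*sqrt(2)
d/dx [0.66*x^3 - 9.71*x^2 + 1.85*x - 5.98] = 1.98*x^2 - 19.42*x + 1.85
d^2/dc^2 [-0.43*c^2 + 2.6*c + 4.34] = -0.860000000000000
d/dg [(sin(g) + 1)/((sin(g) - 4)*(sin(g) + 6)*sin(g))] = (-2*sin(g)^3 - 5*sin(g)^2 - 4*sin(g) + 24)*cos(g)/((sin(g) - 4)^2*(sin(g) + 6)^2*sin(g)^2)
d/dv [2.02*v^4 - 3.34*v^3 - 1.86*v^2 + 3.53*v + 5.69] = 8.08*v^3 - 10.02*v^2 - 3.72*v + 3.53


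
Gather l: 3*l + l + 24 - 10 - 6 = 4*l + 8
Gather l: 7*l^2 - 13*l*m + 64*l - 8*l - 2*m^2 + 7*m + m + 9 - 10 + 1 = 7*l^2 + l*(56 - 13*m) - 2*m^2 + 8*m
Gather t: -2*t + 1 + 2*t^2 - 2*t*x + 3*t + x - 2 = 2*t^2 + t*(1 - 2*x) + x - 1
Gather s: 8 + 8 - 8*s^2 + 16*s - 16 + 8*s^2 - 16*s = 0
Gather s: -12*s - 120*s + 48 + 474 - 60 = 462 - 132*s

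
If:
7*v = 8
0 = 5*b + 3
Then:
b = -3/5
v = 8/7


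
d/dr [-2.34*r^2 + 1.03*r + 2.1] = 1.03 - 4.68*r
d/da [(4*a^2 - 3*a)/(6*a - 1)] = (24*a^2 - 8*a + 3)/(36*a^2 - 12*a + 1)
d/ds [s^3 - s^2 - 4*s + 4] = 3*s^2 - 2*s - 4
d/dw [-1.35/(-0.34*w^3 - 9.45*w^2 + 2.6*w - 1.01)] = (-1.377*w^2 - 25.515*w + 3.51)/(0.34*w^3 + 9.45*w^2 - 2.6*w + 1.01)^2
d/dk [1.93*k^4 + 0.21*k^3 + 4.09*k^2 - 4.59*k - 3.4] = 7.72*k^3 + 0.63*k^2 + 8.18*k - 4.59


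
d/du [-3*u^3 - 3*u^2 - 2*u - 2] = -9*u^2 - 6*u - 2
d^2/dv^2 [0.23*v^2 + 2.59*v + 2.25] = 0.460000000000000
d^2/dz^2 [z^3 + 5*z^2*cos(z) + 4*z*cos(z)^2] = -5*z^2*cos(z) - 20*z*sin(z) - 8*z*cos(2*z) + 6*z - 8*sin(2*z) + 10*cos(z)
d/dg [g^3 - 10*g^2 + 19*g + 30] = 3*g^2 - 20*g + 19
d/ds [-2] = 0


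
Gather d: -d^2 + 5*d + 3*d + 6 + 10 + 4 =-d^2 + 8*d + 20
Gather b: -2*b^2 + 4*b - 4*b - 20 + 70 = 50 - 2*b^2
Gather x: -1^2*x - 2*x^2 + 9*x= -2*x^2 + 8*x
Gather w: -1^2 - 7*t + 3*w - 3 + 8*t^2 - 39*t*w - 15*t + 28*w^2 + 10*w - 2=8*t^2 - 22*t + 28*w^2 + w*(13 - 39*t) - 6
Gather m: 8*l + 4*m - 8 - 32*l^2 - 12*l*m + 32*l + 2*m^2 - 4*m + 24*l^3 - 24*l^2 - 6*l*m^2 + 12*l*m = 24*l^3 - 56*l^2 + 40*l + m^2*(2 - 6*l) - 8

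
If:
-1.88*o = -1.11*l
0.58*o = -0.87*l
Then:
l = 0.00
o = 0.00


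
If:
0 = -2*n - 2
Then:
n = -1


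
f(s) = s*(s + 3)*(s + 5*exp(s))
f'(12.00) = 168451713.12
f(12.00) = 146481472.28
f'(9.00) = 5226786.13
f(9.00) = 4376637.32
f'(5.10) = 44812.80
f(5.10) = 34089.41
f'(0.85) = 100.53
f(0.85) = 41.06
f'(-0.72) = -2.96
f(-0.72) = -2.81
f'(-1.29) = -5.21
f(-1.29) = -0.19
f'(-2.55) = 2.94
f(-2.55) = 2.48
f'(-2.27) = 0.19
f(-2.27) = 2.91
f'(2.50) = 1358.60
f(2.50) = 871.92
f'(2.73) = 1886.57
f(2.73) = 1241.96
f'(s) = s*(s + 3)*(5*exp(s) + 1) + s*(s + 5*exp(s)) + (s + 3)*(s + 5*exp(s))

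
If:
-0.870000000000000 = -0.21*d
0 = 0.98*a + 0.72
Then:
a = -0.73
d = 4.14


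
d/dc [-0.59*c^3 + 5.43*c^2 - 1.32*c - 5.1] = -1.77*c^2 + 10.86*c - 1.32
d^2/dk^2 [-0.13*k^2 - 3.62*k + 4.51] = -0.260000000000000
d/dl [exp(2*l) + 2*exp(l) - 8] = 2*(exp(l) + 1)*exp(l)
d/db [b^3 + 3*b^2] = 3*b*(b + 2)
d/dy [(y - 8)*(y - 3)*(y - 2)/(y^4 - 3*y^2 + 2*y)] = (-y^5 + 25*y^4 - 116*y^3 + 80*y^2 + 192*y - 96)/(y^2*(y^5 + y^4 - 5*y^3 - y^2 + 8*y - 4))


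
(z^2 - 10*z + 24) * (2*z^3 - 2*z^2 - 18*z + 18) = 2*z^5 - 22*z^4 + 50*z^3 + 150*z^2 - 612*z + 432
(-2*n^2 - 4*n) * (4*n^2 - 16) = -8*n^4 - 16*n^3 + 32*n^2 + 64*n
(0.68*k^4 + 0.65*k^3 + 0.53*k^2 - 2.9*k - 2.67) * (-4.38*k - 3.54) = -2.9784*k^5 - 5.2542*k^4 - 4.6224*k^3 + 10.8258*k^2 + 21.9606*k + 9.4518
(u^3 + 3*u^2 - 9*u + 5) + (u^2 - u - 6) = u^3 + 4*u^2 - 10*u - 1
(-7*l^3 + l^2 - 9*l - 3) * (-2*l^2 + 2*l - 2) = 14*l^5 - 16*l^4 + 34*l^3 - 14*l^2 + 12*l + 6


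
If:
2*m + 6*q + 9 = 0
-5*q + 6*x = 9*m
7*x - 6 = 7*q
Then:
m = 153/392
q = -639/392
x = -303/392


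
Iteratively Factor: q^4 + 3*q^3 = (q)*(q^3 + 3*q^2) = q^2*(q^2 + 3*q) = q^3*(q + 3)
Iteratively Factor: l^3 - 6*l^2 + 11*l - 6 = (l - 2)*(l^2 - 4*l + 3) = (l - 3)*(l - 2)*(l - 1)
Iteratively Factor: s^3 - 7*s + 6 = (s + 3)*(s^2 - 3*s + 2) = (s - 2)*(s + 3)*(s - 1)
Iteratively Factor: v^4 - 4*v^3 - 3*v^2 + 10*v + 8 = (v + 1)*(v^3 - 5*v^2 + 2*v + 8) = (v - 2)*(v + 1)*(v^2 - 3*v - 4) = (v - 2)*(v + 1)^2*(v - 4)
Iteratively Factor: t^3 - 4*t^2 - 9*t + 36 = (t - 3)*(t^2 - t - 12) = (t - 4)*(t - 3)*(t + 3)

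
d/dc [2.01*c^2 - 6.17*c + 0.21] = 4.02*c - 6.17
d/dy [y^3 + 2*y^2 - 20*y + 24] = 3*y^2 + 4*y - 20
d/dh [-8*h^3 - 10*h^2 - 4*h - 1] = -24*h^2 - 20*h - 4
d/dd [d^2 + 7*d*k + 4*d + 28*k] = 2*d + 7*k + 4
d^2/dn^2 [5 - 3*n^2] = -6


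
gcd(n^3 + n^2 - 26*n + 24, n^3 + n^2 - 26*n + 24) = n^3 + n^2 - 26*n + 24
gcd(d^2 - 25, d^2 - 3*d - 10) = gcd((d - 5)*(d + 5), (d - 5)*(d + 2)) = d - 5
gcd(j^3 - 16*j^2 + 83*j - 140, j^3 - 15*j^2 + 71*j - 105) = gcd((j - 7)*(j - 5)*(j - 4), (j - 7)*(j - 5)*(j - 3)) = j^2 - 12*j + 35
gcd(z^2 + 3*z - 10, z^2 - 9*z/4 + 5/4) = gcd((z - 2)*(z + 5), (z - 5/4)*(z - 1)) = 1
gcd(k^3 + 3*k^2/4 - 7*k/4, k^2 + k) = k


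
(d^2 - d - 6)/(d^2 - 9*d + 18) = (d + 2)/(d - 6)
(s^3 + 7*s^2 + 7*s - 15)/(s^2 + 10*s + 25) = (s^2 + 2*s - 3)/(s + 5)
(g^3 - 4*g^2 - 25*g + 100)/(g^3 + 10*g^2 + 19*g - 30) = (g^2 - 9*g + 20)/(g^2 + 5*g - 6)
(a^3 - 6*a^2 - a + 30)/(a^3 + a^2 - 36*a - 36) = (a^3 - 6*a^2 - a + 30)/(a^3 + a^2 - 36*a - 36)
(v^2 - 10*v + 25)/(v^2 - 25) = (v - 5)/(v + 5)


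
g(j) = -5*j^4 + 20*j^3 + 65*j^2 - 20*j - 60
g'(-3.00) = 670.00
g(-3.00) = -360.00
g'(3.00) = 370.00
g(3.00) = 600.00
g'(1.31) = 208.30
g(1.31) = 55.58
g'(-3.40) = 1017.68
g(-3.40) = -694.85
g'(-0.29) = -52.17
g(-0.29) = -49.26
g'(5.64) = -966.35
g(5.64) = 423.69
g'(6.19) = -1659.87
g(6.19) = -290.34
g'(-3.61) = 1233.54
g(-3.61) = -930.81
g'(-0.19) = -42.40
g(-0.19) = -54.00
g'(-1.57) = 1.19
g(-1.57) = 23.84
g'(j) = -20*j^3 + 60*j^2 + 130*j - 20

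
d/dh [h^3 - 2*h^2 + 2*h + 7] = 3*h^2 - 4*h + 2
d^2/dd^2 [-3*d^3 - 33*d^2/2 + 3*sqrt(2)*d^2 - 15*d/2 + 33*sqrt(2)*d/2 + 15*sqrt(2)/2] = -18*d - 33 + 6*sqrt(2)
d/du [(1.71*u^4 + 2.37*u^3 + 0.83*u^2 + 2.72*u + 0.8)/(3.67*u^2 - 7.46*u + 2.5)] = (12.5514*u^5 - 29.5719*u^4 - 18.2604*u^3 + 1.6008*u^2 - 1.722*u + 12.768)/(13.4689*u^4 - 54.7564*u^3 + 74.0016*u^2 - 37.3*u + 6.25)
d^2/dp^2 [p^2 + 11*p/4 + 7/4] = 2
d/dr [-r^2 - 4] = -2*r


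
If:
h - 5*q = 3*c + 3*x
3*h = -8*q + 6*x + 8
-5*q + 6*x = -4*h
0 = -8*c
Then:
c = 0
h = 40/41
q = 16/41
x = -40/123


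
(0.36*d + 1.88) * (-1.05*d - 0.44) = -0.378*d^2 - 2.1324*d - 0.8272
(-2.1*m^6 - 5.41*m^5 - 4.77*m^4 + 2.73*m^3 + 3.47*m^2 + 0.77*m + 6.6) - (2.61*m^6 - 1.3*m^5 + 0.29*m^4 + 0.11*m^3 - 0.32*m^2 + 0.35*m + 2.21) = -4.71*m^6 - 4.11*m^5 - 5.06*m^4 + 2.62*m^3 + 3.79*m^2 + 0.42*m + 4.39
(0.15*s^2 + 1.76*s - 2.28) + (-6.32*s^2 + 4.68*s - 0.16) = -6.17*s^2 + 6.44*s - 2.44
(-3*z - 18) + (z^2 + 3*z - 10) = z^2 - 28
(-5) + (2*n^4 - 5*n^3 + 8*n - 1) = 2*n^4 - 5*n^3 + 8*n - 6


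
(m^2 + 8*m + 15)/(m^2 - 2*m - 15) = (m + 5)/(m - 5)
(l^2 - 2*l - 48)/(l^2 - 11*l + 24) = (l + 6)/(l - 3)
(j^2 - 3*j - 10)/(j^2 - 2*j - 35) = (-j^2 + 3*j + 10)/(-j^2 + 2*j + 35)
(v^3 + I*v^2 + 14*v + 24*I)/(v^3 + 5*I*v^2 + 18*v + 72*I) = (v + 2*I)/(v + 6*I)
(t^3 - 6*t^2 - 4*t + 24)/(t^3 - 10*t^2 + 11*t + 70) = (t^2 - 8*t + 12)/(t^2 - 12*t + 35)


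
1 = 1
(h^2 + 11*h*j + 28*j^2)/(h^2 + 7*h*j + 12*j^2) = (h + 7*j)/(h + 3*j)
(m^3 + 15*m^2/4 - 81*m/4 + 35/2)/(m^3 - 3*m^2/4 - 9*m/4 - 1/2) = (4*m^2 + 23*m - 35)/(4*m^2 + 5*m + 1)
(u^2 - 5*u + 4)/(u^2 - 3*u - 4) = (u - 1)/(u + 1)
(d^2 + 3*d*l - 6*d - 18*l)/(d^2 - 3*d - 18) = (d + 3*l)/(d + 3)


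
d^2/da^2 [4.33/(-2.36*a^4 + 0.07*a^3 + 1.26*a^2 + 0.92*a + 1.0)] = ((122.6256*a^2 - 1.8186*a - 10.9116)*(-2.36*a^4 + 0.07*a^3 + 1.26*a^2 + 0.92*a + 1.0) + 4.33*(-18.88*a^3 + 0.42*a^2 + 5.04*a + 1.84)*(-9.44*a^3 + 0.21*a^2 + 2.52*a + 0.92))/(-2.36*a^4 + 0.07*a^3 + 1.26*a^2 + 0.92*a + 1.0)^3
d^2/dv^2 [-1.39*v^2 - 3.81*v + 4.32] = -2.78000000000000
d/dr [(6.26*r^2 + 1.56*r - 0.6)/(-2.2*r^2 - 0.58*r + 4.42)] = (-0.198799999999999*r^2 + 52.6984*r + 6.5472)/(4.84*r^4 + 2.552*r^3 - 19.1116*r^2 - 5.1272*r + 19.5364)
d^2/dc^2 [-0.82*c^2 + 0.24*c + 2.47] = -1.64000000000000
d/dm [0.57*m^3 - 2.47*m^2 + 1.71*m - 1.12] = 1.71*m^2 - 4.94*m + 1.71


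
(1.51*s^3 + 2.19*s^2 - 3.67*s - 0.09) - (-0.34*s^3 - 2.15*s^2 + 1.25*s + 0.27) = 1.85*s^3 + 4.34*s^2 - 4.92*s - 0.36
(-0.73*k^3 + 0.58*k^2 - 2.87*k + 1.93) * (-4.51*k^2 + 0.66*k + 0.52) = 3.2923*k^5 - 3.0976*k^4 + 12.9469*k^3 - 10.2969*k^2 - 0.2186*k + 1.0036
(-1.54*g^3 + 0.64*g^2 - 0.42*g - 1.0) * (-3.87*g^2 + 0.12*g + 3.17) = 5.9598*g^5 - 2.6616*g^4 - 3.1796*g^3 + 5.8484*g^2 - 1.4514*g - 3.17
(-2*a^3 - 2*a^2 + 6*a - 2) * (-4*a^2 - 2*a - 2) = 8*a^5 + 12*a^4 - 16*a^3 - 8*a + 4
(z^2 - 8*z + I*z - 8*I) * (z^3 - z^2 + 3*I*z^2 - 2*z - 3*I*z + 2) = z^5 - 9*z^4 + 4*I*z^4 + 3*z^3 - 36*I*z^3 + 45*z^2 + 30*I*z^2 - 40*z + 18*I*z - 16*I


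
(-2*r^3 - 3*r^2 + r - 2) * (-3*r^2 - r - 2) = 6*r^5 + 11*r^4 + 4*r^3 + 11*r^2 + 4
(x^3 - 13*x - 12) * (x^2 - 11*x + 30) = x^5 - 11*x^4 + 17*x^3 + 131*x^2 - 258*x - 360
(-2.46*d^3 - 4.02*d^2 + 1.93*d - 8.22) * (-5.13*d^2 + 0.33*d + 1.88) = 12.6198*d^5 + 19.8108*d^4 - 15.8523*d^3 + 35.2479*d^2 + 0.9158*d - 15.4536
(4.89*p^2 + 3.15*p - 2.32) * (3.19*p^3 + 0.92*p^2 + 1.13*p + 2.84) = 15.5991*p^5 + 14.5473*p^4 + 1.0229*p^3 + 15.3127*p^2 + 6.3244*p - 6.5888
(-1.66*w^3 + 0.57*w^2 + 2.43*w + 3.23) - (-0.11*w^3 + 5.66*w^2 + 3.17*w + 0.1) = -1.55*w^3 - 5.09*w^2 - 0.74*w + 3.13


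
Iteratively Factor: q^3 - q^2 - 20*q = (q)*(q^2 - q - 20) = q*(q - 5)*(q + 4)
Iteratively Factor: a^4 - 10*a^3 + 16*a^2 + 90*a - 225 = (a - 3)*(a^3 - 7*a^2 - 5*a + 75) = (a - 5)*(a - 3)*(a^2 - 2*a - 15) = (a - 5)*(a - 3)*(a + 3)*(a - 5)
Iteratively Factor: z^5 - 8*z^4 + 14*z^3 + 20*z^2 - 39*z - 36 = (z + 1)*(z^4 - 9*z^3 + 23*z^2 - 3*z - 36) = (z + 1)^2*(z^3 - 10*z^2 + 33*z - 36) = (z - 4)*(z + 1)^2*(z^2 - 6*z + 9) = (z - 4)*(z - 3)*(z + 1)^2*(z - 3)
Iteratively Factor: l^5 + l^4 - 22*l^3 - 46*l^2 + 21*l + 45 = (l + 1)*(l^4 - 22*l^2 - 24*l + 45) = (l - 1)*(l + 1)*(l^3 + l^2 - 21*l - 45) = (l - 1)*(l + 1)*(l + 3)*(l^2 - 2*l - 15) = (l - 5)*(l - 1)*(l + 1)*(l + 3)*(l + 3)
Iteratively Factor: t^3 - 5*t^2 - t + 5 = (t - 5)*(t^2 - 1) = (t - 5)*(t - 1)*(t + 1)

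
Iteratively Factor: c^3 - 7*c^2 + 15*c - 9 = (c - 3)*(c^2 - 4*c + 3) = (c - 3)*(c - 1)*(c - 3)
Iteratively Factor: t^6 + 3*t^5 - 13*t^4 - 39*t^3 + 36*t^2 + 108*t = (t - 3)*(t^5 + 6*t^4 + 5*t^3 - 24*t^2 - 36*t) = (t - 3)*(t + 3)*(t^4 + 3*t^3 - 4*t^2 - 12*t) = (t - 3)*(t - 2)*(t + 3)*(t^3 + 5*t^2 + 6*t) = (t - 3)*(t - 2)*(t + 3)^2*(t^2 + 2*t) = (t - 3)*(t - 2)*(t + 2)*(t + 3)^2*(t)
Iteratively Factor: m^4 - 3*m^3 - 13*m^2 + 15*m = (m)*(m^3 - 3*m^2 - 13*m + 15) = m*(m - 1)*(m^2 - 2*m - 15) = m*(m - 5)*(m - 1)*(m + 3)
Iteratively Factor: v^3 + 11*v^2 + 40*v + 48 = (v + 4)*(v^2 + 7*v + 12) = (v + 3)*(v + 4)*(v + 4)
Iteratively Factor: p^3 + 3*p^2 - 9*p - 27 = (p + 3)*(p^2 - 9) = (p + 3)^2*(p - 3)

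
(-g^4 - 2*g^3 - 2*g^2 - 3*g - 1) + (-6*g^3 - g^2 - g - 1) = -g^4 - 8*g^3 - 3*g^2 - 4*g - 2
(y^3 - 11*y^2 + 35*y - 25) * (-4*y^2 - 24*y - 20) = -4*y^5 + 20*y^4 + 104*y^3 - 520*y^2 - 100*y + 500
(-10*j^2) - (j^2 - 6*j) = -11*j^2 + 6*j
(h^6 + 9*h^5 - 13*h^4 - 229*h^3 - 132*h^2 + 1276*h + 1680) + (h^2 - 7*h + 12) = h^6 + 9*h^5 - 13*h^4 - 229*h^3 - 131*h^2 + 1269*h + 1692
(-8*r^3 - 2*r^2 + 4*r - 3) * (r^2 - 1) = -8*r^5 - 2*r^4 + 12*r^3 - r^2 - 4*r + 3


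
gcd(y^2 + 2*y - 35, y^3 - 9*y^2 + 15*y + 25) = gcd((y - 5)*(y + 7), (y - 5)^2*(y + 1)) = y - 5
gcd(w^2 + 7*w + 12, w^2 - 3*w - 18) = w + 3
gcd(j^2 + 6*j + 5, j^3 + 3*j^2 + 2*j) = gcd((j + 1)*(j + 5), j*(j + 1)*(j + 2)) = j + 1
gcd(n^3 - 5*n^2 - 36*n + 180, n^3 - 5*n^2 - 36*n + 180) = n^3 - 5*n^2 - 36*n + 180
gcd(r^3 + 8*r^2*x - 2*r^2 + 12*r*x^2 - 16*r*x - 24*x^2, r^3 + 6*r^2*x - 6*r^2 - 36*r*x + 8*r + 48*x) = r^2 + 6*r*x - 2*r - 12*x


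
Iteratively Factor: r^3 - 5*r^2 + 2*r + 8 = (r - 4)*(r^2 - r - 2) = (r - 4)*(r - 2)*(r + 1)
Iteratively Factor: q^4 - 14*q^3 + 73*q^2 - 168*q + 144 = (q - 3)*(q^3 - 11*q^2 + 40*q - 48) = (q - 3)^2*(q^2 - 8*q + 16) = (q - 4)*(q - 3)^2*(q - 4)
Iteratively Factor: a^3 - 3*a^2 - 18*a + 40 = (a + 4)*(a^2 - 7*a + 10) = (a - 5)*(a + 4)*(a - 2)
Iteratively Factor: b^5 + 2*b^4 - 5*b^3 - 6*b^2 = (b + 3)*(b^4 - b^3 - 2*b^2) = b*(b + 3)*(b^3 - b^2 - 2*b) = b*(b + 1)*(b + 3)*(b^2 - 2*b) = b*(b - 2)*(b + 1)*(b + 3)*(b)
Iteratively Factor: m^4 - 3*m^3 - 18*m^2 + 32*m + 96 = (m - 4)*(m^3 + m^2 - 14*m - 24) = (m - 4)*(m + 3)*(m^2 - 2*m - 8) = (m - 4)^2*(m + 3)*(m + 2)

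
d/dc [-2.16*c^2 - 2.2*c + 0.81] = -4.32*c - 2.2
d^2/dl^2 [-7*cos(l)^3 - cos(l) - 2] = (22 - 63*sin(l)^2)*cos(l)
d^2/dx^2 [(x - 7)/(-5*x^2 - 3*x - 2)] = 2*(-(x - 7)*(10*x + 3)^2 + (15*x - 32)*(5*x^2 + 3*x + 2))/(5*x^2 + 3*x + 2)^3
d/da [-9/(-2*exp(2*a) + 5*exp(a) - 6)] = (45 - 36*exp(a))*exp(a)/(2*exp(2*a) - 5*exp(a) + 6)^2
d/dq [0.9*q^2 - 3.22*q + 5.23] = 1.8*q - 3.22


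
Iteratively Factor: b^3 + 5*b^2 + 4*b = (b + 4)*(b^2 + b) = (b + 1)*(b + 4)*(b)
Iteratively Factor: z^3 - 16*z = (z + 4)*(z^2 - 4*z) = (z - 4)*(z + 4)*(z)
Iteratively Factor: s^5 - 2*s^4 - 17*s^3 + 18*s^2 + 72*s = (s + 2)*(s^4 - 4*s^3 - 9*s^2 + 36*s) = s*(s + 2)*(s^3 - 4*s^2 - 9*s + 36) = s*(s + 2)*(s + 3)*(s^2 - 7*s + 12) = s*(s - 4)*(s + 2)*(s + 3)*(s - 3)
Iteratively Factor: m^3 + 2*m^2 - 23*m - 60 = (m - 5)*(m^2 + 7*m + 12) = (m - 5)*(m + 4)*(m + 3)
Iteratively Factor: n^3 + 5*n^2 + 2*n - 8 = (n + 2)*(n^2 + 3*n - 4) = (n - 1)*(n + 2)*(n + 4)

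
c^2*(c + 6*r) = c^3 + 6*c^2*r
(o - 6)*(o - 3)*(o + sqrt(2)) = o^3 - 9*o^2 + sqrt(2)*o^2 - 9*sqrt(2)*o + 18*o + 18*sqrt(2)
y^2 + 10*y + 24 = (y + 4)*(y + 6)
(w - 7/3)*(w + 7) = w^2 + 14*w/3 - 49/3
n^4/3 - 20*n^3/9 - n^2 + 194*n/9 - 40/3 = (n/3 + 1)*(n - 5)*(n - 4)*(n - 2/3)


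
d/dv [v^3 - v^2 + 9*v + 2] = 3*v^2 - 2*v + 9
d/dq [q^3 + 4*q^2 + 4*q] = 3*q^2 + 8*q + 4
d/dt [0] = 0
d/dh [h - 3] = 1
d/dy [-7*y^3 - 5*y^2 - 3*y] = -21*y^2 - 10*y - 3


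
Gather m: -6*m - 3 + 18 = 15 - 6*m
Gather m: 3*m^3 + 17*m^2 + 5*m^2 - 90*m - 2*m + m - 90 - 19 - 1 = 3*m^3 + 22*m^2 - 91*m - 110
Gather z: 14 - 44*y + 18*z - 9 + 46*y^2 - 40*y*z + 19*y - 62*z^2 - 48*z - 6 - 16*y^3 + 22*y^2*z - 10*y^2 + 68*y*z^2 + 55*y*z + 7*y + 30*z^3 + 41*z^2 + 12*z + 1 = -16*y^3 + 36*y^2 - 18*y + 30*z^3 + z^2*(68*y - 21) + z*(22*y^2 + 15*y - 18)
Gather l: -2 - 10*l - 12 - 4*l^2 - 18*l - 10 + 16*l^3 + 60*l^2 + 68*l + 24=16*l^3 + 56*l^2 + 40*l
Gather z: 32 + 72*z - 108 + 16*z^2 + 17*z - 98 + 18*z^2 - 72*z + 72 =34*z^2 + 17*z - 102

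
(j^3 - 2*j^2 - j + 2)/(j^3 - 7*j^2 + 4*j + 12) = (j - 1)/(j - 6)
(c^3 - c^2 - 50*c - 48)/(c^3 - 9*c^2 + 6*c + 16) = (c + 6)/(c - 2)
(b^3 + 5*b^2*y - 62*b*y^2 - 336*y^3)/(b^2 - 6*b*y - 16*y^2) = (b^2 + 13*b*y + 42*y^2)/(b + 2*y)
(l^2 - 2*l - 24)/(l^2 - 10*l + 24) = (l + 4)/(l - 4)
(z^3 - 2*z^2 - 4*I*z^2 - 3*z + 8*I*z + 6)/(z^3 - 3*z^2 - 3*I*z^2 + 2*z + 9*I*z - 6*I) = (z - I)/(z - 1)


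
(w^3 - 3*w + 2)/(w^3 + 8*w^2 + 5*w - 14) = (w - 1)/(w + 7)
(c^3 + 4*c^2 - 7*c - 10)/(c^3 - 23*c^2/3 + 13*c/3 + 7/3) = 3*(c^3 + 4*c^2 - 7*c - 10)/(3*c^3 - 23*c^2 + 13*c + 7)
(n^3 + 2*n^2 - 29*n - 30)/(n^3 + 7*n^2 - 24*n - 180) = (n + 1)/(n + 6)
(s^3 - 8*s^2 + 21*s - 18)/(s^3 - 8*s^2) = (s^3 - 8*s^2 + 21*s - 18)/(s^2*(s - 8))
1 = 1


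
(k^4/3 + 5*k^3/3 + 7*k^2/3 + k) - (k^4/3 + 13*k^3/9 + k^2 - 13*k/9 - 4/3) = 2*k^3/9 + 4*k^2/3 + 22*k/9 + 4/3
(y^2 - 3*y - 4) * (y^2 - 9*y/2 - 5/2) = y^4 - 15*y^3/2 + 7*y^2 + 51*y/2 + 10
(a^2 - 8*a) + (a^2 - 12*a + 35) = 2*a^2 - 20*a + 35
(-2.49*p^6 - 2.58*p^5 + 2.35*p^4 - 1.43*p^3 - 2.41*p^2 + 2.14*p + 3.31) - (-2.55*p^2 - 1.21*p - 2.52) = -2.49*p^6 - 2.58*p^5 + 2.35*p^4 - 1.43*p^3 + 0.14*p^2 + 3.35*p + 5.83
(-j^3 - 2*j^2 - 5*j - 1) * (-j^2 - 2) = j^5 + 2*j^4 + 7*j^3 + 5*j^2 + 10*j + 2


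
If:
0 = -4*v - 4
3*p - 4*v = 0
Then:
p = -4/3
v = -1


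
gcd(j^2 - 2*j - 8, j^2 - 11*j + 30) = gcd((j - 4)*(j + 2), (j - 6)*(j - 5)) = 1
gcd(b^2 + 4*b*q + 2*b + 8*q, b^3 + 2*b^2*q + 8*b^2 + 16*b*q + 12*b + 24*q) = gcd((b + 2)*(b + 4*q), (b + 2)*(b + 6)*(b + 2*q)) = b + 2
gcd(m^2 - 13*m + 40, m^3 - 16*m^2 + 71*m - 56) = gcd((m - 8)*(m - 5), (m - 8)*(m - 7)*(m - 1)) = m - 8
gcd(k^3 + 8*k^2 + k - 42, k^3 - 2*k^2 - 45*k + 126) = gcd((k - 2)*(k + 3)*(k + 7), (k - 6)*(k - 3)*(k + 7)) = k + 7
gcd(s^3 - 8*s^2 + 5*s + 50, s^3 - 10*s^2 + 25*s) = s^2 - 10*s + 25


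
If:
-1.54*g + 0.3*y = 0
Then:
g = 0.194805194805195*y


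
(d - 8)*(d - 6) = d^2 - 14*d + 48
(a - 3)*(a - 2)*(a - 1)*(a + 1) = a^4 - 5*a^3 + 5*a^2 + 5*a - 6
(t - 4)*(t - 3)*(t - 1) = t^3 - 8*t^2 + 19*t - 12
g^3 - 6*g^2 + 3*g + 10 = (g - 5)*(g - 2)*(g + 1)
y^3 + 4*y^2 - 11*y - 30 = (y - 3)*(y + 2)*(y + 5)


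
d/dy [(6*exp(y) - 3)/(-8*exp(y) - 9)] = -78*exp(y)/(8*exp(y) + 9)^2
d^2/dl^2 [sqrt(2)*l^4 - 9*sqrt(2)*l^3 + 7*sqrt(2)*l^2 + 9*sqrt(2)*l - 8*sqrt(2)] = sqrt(2)*(12*l^2 - 54*l + 14)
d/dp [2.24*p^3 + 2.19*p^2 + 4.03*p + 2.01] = 6.72*p^2 + 4.38*p + 4.03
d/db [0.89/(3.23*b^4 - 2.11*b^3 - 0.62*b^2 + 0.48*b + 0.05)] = (-11.4988*b^3 + 5.6337*b^2 + 1.1036*b - 0.4272)/(3.23*b^4 - 2.11*b^3 - 0.62*b^2 + 0.48*b + 0.05)^2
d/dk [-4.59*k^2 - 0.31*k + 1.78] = -9.18*k - 0.31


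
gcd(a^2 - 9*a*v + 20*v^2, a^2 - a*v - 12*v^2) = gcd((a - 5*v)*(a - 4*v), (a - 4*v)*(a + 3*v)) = -a + 4*v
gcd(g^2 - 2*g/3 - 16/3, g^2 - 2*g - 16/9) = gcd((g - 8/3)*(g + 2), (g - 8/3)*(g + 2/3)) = g - 8/3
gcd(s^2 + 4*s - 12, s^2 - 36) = s + 6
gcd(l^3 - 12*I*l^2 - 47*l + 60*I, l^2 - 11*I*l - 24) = l - 3*I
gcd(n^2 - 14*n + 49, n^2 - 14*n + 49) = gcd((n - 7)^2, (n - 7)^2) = n^2 - 14*n + 49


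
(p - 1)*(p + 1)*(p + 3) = p^3 + 3*p^2 - p - 3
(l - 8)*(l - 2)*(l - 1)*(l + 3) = l^4 - 8*l^3 - 7*l^2 + 62*l - 48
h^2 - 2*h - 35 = (h - 7)*(h + 5)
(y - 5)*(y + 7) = y^2 + 2*y - 35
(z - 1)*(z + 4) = z^2 + 3*z - 4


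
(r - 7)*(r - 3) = r^2 - 10*r + 21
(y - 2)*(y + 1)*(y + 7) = y^3 + 6*y^2 - 9*y - 14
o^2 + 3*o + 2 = (o + 1)*(o + 2)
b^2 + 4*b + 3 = (b + 1)*(b + 3)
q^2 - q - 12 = (q - 4)*(q + 3)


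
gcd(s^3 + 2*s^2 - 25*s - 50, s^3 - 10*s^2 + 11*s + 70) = s^2 - 3*s - 10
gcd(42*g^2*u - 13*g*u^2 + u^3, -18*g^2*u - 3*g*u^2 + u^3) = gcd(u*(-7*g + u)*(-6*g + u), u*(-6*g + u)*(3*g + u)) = -6*g*u + u^2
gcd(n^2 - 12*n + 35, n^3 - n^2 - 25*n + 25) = n - 5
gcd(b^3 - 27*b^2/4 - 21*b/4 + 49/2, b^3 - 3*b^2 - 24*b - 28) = b^2 - 5*b - 14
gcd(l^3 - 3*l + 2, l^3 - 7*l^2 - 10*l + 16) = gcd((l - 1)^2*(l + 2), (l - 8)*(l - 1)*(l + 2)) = l^2 + l - 2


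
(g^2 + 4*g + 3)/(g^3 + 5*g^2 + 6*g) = (g + 1)/(g*(g + 2))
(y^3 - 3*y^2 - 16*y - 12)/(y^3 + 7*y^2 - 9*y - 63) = (y^3 - 3*y^2 - 16*y - 12)/(y^3 + 7*y^2 - 9*y - 63)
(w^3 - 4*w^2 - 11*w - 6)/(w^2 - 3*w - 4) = (w^2 - 5*w - 6)/(w - 4)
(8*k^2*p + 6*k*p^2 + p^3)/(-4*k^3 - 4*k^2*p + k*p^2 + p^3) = p*(4*k + p)/(-2*k^2 - k*p + p^2)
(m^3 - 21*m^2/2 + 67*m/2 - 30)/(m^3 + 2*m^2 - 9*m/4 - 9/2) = 2*(m^2 - 9*m + 20)/(2*m^2 + 7*m + 6)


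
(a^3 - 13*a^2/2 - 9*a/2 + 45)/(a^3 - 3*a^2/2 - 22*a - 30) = (a - 3)/(a + 2)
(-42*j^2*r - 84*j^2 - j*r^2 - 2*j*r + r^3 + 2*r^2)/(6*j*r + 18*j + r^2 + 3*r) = (-7*j*r - 14*j + r^2 + 2*r)/(r + 3)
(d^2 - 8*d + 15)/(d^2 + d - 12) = (d - 5)/(d + 4)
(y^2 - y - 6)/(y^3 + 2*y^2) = (y - 3)/y^2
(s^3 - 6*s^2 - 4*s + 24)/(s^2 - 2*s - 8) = (s^2 - 8*s + 12)/(s - 4)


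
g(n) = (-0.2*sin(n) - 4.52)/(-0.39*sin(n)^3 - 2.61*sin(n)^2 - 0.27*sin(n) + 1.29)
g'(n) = (-0.2*sin(n) - 4.52)*(1.17*sin(n)^2*cos(n) + 5.22*sin(n)*cos(n) + 0.27*cos(n))/(-0.39*sin(n)^3 - 2.61*sin(n)^2 - 0.27*sin(n) + 1.29)^2 - 0.2*cos(n)/(-0.39*sin(n)^3 - 2.61*sin(n)^2 - 0.27*sin(n) + 1.29) = (-23.7114*sin(n) + 0.039*sin(3*n) + 2.9052*cos(2*n) - 4.3836)*cos(n)/(0.39*sin(n)^3 + 2.61*sin(n)^2 + 0.27*sin(n) - 1.29)^2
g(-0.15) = -3.53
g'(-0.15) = 1.17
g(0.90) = 6.58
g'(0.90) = -29.07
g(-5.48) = 11.63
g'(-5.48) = -92.94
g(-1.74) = 7.13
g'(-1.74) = -7.46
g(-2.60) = -5.60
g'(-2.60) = -12.61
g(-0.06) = -3.48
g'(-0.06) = -0.05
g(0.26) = -4.39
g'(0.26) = -7.07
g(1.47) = 2.42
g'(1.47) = -0.82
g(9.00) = -6.50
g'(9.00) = 22.17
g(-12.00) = -13.88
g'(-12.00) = -120.20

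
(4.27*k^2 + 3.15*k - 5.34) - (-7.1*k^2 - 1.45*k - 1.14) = 11.37*k^2 + 4.6*k - 4.2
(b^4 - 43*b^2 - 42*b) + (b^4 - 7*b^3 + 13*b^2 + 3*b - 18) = 2*b^4 - 7*b^3 - 30*b^2 - 39*b - 18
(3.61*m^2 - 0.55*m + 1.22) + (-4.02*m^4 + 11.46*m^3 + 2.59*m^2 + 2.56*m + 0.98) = -4.02*m^4 + 11.46*m^3 + 6.2*m^2 + 2.01*m + 2.2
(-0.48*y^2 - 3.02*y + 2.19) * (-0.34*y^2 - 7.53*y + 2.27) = 0.1632*y^4 + 4.6412*y^3 + 20.9064*y^2 - 23.3461*y + 4.9713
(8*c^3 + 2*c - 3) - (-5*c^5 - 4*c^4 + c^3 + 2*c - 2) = 5*c^5 + 4*c^4 + 7*c^3 - 1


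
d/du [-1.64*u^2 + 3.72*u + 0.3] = 3.72 - 3.28*u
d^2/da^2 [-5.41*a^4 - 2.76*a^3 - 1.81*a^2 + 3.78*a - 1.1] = -64.92*a^2 - 16.56*a - 3.62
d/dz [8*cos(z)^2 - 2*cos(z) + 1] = 2*(1 - 8*cos(z))*sin(z)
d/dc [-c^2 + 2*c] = 2 - 2*c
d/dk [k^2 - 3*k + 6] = 2*k - 3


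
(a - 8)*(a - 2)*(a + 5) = a^3 - 5*a^2 - 34*a + 80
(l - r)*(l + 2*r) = l^2 + l*r - 2*r^2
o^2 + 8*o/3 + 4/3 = (o + 2/3)*(o + 2)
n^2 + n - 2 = (n - 1)*(n + 2)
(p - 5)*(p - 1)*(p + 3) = p^3 - 3*p^2 - 13*p + 15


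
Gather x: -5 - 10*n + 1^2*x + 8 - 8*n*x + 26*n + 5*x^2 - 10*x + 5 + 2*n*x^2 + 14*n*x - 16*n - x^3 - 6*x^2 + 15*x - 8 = -x^3 + x^2*(2*n - 1) + x*(6*n + 6)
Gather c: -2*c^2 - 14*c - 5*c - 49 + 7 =-2*c^2 - 19*c - 42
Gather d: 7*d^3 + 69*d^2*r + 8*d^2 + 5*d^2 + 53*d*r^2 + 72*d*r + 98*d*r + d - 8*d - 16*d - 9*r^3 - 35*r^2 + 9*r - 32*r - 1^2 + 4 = 7*d^3 + d^2*(69*r + 13) + d*(53*r^2 + 170*r - 23) - 9*r^3 - 35*r^2 - 23*r + 3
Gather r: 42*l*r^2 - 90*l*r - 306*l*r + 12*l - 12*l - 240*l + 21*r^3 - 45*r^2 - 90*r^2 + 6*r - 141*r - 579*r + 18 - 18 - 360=-240*l + 21*r^3 + r^2*(42*l - 135) + r*(-396*l - 714) - 360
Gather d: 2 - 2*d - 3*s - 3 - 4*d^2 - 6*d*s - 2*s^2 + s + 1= -4*d^2 + d*(-6*s - 2) - 2*s^2 - 2*s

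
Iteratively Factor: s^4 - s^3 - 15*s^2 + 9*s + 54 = (s - 3)*(s^3 + 2*s^2 - 9*s - 18) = (s - 3)*(s + 3)*(s^2 - s - 6) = (s - 3)^2*(s + 3)*(s + 2)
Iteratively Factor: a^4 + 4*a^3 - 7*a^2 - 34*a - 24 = (a + 4)*(a^3 - 7*a - 6) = (a - 3)*(a + 4)*(a^2 + 3*a + 2) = (a - 3)*(a + 1)*(a + 4)*(a + 2)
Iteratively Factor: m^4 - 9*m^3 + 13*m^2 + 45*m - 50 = (m - 5)*(m^3 - 4*m^2 - 7*m + 10) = (m - 5)*(m - 1)*(m^2 - 3*m - 10) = (m - 5)*(m - 1)*(m + 2)*(m - 5)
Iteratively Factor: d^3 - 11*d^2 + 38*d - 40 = (d - 5)*(d^2 - 6*d + 8) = (d - 5)*(d - 4)*(d - 2)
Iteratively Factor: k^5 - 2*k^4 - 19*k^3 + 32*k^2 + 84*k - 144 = (k - 2)*(k^4 - 19*k^2 - 6*k + 72) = (k - 2)*(k + 3)*(k^3 - 3*k^2 - 10*k + 24) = (k - 2)^2*(k + 3)*(k^2 - k - 12) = (k - 2)^2*(k + 3)^2*(k - 4)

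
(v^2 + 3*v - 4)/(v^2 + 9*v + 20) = (v - 1)/(v + 5)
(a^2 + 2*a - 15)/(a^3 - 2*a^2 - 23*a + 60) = 1/(a - 4)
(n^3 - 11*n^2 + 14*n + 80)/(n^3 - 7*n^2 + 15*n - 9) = (n^3 - 11*n^2 + 14*n + 80)/(n^3 - 7*n^2 + 15*n - 9)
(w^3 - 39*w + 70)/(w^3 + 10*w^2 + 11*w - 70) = (w - 5)/(w + 5)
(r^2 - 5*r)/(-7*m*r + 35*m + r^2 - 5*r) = r/(-7*m + r)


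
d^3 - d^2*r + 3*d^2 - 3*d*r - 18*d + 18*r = (d - 3)*(d + 6)*(d - r)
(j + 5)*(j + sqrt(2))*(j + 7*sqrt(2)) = j^3 + 5*j^2 + 8*sqrt(2)*j^2 + 14*j + 40*sqrt(2)*j + 70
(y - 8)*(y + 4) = y^2 - 4*y - 32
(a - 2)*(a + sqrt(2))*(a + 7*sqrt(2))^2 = a^4 - 2*a^3 + 15*sqrt(2)*a^3 - 30*sqrt(2)*a^2 + 126*a^2 - 252*a + 98*sqrt(2)*a - 196*sqrt(2)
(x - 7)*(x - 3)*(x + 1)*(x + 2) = x^4 - 7*x^3 - 7*x^2 + 43*x + 42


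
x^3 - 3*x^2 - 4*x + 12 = (x - 3)*(x - 2)*(x + 2)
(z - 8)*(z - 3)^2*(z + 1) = z^4 - 13*z^3 + 43*z^2 - 15*z - 72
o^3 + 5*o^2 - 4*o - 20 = (o - 2)*(o + 2)*(o + 5)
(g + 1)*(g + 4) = g^2 + 5*g + 4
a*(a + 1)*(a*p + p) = a^3*p + 2*a^2*p + a*p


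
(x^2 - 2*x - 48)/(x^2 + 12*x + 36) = (x - 8)/(x + 6)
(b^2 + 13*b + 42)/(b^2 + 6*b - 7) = (b + 6)/(b - 1)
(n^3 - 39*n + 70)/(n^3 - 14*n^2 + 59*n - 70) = (n + 7)/(n - 7)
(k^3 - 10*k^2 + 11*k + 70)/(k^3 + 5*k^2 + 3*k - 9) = (k^3 - 10*k^2 + 11*k + 70)/(k^3 + 5*k^2 + 3*k - 9)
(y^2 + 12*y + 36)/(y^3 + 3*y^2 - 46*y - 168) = (y + 6)/(y^2 - 3*y - 28)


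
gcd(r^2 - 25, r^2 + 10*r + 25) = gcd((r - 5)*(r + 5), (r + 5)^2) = r + 5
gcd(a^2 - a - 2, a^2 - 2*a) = a - 2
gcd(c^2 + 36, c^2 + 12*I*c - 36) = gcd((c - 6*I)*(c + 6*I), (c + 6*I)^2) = c + 6*I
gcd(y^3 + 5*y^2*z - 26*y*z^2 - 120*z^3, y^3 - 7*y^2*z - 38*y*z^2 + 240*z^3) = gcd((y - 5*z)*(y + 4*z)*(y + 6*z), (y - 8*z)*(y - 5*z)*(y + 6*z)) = y^2 + y*z - 30*z^2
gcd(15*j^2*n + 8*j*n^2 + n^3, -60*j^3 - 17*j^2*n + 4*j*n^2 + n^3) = 15*j^2 + 8*j*n + n^2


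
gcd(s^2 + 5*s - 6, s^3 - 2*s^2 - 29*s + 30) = s - 1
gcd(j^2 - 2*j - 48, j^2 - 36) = j + 6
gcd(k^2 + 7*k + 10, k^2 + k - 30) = 1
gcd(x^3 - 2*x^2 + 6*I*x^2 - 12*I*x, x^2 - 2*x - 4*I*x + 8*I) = x - 2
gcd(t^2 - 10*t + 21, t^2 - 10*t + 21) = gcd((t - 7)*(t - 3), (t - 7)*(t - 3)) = t^2 - 10*t + 21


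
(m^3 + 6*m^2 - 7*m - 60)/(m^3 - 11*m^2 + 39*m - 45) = (m^2 + 9*m + 20)/(m^2 - 8*m + 15)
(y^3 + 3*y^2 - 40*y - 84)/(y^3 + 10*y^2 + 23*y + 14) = (y - 6)/(y + 1)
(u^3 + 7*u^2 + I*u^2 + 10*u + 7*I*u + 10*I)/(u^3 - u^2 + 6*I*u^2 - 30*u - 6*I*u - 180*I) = (u^2 + u*(2 + I) + 2*I)/(u^2 + 6*u*(-1 + I) - 36*I)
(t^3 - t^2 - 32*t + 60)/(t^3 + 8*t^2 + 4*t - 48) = (t - 5)/(t + 4)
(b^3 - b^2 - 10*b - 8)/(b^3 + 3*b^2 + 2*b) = (b - 4)/b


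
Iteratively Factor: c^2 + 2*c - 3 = (c + 3)*(c - 1)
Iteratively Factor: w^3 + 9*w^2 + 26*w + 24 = (w + 3)*(w^2 + 6*w + 8) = (w + 3)*(w + 4)*(w + 2)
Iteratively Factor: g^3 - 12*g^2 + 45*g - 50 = (g - 5)*(g^2 - 7*g + 10) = (g - 5)*(g - 2)*(g - 5)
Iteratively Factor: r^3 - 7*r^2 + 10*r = (r)*(r^2 - 7*r + 10) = r*(r - 5)*(r - 2)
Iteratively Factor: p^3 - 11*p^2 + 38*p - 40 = (p - 5)*(p^2 - 6*p + 8) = (p - 5)*(p - 4)*(p - 2)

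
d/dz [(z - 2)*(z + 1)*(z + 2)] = 3*z^2 + 2*z - 4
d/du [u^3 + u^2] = u*(3*u + 2)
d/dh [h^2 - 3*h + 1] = 2*h - 3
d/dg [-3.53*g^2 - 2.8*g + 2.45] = -7.06*g - 2.8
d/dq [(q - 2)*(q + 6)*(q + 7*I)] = 3*q^2 + q*(8 + 14*I) - 12 + 28*I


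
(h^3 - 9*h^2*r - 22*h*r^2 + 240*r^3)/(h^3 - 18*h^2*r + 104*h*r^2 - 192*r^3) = (-h - 5*r)/(-h + 4*r)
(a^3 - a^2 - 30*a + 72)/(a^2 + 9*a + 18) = (a^2 - 7*a + 12)/(a + 3)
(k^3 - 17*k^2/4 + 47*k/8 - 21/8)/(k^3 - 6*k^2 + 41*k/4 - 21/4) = (4*k - 7)/(2*(2*k - 7))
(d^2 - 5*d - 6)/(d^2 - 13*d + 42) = (d + 1)/(d - 7)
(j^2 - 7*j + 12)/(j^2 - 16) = (j - 3)/(j + 4)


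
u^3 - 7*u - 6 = (u - 3)*(u + 1)*(u + 2)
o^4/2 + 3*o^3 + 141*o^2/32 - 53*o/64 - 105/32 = (o/2 + 1)*(o - 3/4)*(o + 5/4)*(o + 7/2)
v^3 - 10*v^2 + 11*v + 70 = (v - 7)*(v - 5)*(v + 2)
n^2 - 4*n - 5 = (n - 5)*(n + 1)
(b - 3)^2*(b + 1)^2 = b^4 - 4*b^3 - 2*b^2 + 12*b + 9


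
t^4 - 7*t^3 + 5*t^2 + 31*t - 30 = (t - 5)*(t - 3)*(t - 1)*(t + 2)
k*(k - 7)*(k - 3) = k^3 - 10*k^2 + 21*k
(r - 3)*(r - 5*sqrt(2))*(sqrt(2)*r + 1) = sqrt(2)*r^3 - 9*r^2 - 3*sqrt(2)*r^2 - 5*sqrt(2)*r + 27*r + 15*sqrt(2)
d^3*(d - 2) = d^4 - 2*d^3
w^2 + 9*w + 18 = (w + 3)*(w + 6)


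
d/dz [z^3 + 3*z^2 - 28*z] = 3*z^2 + 6*z - 28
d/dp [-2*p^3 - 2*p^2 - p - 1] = -6*p^2 - 4*p - 1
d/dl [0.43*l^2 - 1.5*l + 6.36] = 0.86*l - 1.5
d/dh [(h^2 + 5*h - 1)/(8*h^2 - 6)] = (-20*h^2 + 2*h - 15)/(2*(16*h^4 - 24*h^2 + 9))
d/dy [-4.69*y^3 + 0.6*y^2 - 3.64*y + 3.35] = -14.07*y^2 + 1.2*y - 3.64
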